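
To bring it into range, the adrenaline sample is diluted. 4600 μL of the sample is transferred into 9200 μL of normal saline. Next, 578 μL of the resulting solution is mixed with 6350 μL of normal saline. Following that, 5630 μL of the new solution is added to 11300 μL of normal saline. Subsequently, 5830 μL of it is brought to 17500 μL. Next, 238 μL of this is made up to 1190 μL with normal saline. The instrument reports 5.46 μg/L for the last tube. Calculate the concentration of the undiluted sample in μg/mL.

Overall dilution factor = 3 × 11.99 × 3.007 × 3.002 × 5 = 1623.
Original = 5.46 μg/L × 1623 = 8861 μg/L = 8.86 μg/mL.

8.86 μg/mL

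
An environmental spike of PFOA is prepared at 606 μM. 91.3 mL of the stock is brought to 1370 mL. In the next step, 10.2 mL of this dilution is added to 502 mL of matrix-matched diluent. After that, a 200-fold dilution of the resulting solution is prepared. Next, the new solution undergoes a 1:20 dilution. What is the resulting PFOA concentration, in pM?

Overall dilution factor = 15.01 × 50.22 × 200 × 20 = 3.01 × 10⁶.
606 μM / 3.01 × 10⁶ = 2.01 × 10⁻⁴ μM = 201 pM.

201 pM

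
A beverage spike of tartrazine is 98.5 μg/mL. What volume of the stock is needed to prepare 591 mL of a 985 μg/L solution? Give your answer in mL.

5.91 mL

985 μg/L = 0.985 μg/mL.
V₁ = C₂V₂/C₁ = 0.985 × 591 / 98.5 = 5.91 mL.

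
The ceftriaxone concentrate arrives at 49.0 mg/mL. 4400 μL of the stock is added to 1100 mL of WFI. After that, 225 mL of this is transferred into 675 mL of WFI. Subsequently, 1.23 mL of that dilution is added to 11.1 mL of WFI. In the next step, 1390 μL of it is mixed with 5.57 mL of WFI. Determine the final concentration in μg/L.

972 μg/L

Overall dilution factor = 251 × 4 × 10.02 × 5.007 = 5.04 × 10⁴.
49.0 mg/mL / 5.04 × 10⁴ = 9.72 × 10⁻⁴ mg/mL = 972 μg/L.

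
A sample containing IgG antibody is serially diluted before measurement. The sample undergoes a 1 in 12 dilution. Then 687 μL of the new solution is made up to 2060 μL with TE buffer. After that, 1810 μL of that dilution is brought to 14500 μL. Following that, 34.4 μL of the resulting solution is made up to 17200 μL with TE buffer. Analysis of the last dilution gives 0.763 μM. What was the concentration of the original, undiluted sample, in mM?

Overall dilution factor = 12 × 2.999 × 8.011 × 500 = 1.44 × 10⁵.
Original = 0.763 μM × 1.44 × 10⁵ = 1.10 × 10⁵ μM = 110 mM.

110 mM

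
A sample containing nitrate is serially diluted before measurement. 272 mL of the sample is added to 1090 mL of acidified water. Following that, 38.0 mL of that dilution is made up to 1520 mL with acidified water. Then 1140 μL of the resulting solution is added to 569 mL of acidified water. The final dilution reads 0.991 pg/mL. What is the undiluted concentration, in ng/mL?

Overall dilution factor = 5.007 × 40 × 500.1 = 1.00 × 10⁵.
Original = 0.991 pg/mL × 1.00 × 10⁵ = 9.93 × 10⁴ pg/mL = 99.3 ng/mL.

99.3 ng/mL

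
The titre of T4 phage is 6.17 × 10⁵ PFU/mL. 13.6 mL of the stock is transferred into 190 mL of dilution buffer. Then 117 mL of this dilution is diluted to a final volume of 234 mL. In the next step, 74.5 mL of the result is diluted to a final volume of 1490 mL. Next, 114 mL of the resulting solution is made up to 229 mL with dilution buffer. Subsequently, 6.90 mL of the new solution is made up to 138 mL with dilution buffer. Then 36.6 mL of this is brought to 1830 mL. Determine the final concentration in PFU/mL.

0.513 PFU/mL

Overall dilution factor = 14.97 × 2 × 20 × 2.009 × 20 × 50 = 1.20 × 10⁶.
6.17 × 10⁵ PFU/mL / 1.20 × 10⁶ = 0.513 PFU/mL.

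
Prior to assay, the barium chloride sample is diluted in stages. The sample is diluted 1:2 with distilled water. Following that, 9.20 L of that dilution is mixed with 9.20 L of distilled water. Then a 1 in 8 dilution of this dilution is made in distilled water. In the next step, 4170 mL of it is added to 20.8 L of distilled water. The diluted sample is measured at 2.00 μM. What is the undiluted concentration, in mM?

0.383 mM

Overall dilution factor = 2 × 2 × 8 × 5.988 = 192.
Original = 2.00 μM × 192 = 383 μM = 0.383 mM.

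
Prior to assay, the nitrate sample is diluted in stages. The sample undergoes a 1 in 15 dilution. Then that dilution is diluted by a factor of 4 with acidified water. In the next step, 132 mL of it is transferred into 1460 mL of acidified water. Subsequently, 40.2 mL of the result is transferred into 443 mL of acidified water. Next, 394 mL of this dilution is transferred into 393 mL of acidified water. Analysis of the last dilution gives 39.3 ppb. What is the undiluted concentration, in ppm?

Overall dilution factor = 15 × 4 × 12.06 × 12.02 × 1.997 = 1.74 × 10⁴.
Original = 39.3 ppb × 1.74 × 10⁴ = 6.83 × 10⁵ ppb = 683 ppm.

683 ppm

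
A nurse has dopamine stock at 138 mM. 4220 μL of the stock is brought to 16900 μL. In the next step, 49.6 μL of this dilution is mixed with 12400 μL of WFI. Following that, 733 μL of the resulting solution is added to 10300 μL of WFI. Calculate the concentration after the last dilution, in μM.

Overall dilution factor = 4.005 × 251 × 15.05 = 1.51 × 10⁴.
138 mM / 1.51 × 10⁴ = 9.12 × 10⁻³ mM = 9.12 μM.

9.12 μM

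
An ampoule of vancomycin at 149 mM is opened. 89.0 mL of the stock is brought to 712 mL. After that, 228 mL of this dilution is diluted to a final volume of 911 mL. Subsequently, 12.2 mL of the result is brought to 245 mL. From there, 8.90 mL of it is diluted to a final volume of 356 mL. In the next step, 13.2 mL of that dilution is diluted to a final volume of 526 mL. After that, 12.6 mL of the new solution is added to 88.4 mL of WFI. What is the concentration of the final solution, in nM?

18.2 nM

Overall dilution factor = 8 × 3.996 × 20.08 × 40 × 39.85 × 8.016 = 8.20 × 10⁶.
149 mM / 8.20 × 10⁶ = 1.82 × 10⁻⁵ mM = 18.2 nM.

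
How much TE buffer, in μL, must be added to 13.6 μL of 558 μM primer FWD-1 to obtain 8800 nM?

8800 nM = 8.80 μM.
V₂ = C₁V₁/C₂ = 558 × 13.6 / 8.80 = 862 μL.
Diluent to add = V₂ − V₁ = 862 − 13.6 = 849 μL.

849 μL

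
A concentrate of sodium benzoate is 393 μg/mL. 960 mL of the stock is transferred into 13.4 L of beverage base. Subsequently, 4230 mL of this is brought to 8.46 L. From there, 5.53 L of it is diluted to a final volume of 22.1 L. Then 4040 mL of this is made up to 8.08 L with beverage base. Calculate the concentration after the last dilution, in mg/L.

1.64 mg/L

Overall dilution factor = 14.96 × 2 × 3.996 × 2 = 239.
393 μg/mL / 239 = 1.64 μg/mL = 1.64 mg/L.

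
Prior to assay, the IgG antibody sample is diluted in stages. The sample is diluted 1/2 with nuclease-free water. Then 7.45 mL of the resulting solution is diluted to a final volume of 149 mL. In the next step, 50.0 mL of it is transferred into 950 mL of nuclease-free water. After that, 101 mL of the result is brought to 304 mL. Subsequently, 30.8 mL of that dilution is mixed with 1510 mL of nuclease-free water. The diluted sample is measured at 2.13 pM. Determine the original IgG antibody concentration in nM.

257 nM

Overall dilution factor = 2 × 20 × 20 × 3.010 × 50.03 = 1.20 × 10⁵.
Original = 2.13 pM × 1.20 × 10⁵ = 2.57 × 10⁵ pM = 257 nM.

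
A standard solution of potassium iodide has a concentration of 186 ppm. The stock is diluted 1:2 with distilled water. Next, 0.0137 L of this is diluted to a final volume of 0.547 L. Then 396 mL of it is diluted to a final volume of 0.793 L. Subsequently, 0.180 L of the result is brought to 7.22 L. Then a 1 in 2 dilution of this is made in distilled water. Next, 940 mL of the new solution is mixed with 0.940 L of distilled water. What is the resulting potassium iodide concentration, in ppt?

Overall dilution factor = 2 × 39.93 × 2.003 × 40.11 × 2 × 2 = 2.57 × 10⁴.
186 ppm / 2.57 × 10⁴ = 7.25 × 10⁻³ ppm = 7250 ppt.

7250 ppt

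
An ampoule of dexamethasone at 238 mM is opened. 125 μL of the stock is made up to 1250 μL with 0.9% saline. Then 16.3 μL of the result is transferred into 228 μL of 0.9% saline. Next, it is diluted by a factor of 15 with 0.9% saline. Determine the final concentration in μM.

Overall dilution factor = 10 × 14.99 × 15 = 2248.
238 mM / 2248 = 0.106 mM = 106 μM.

106 μM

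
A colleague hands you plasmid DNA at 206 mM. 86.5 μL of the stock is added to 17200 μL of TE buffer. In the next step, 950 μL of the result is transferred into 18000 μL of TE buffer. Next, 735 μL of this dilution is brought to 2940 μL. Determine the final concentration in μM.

12.9 μM

Overall dilution factor = 199.8 × 19.95 × 4 = 1.59 × 10⁴.
206 mM / 1.59 × 10⁴ = 0.0129 mM = 12.9 μM.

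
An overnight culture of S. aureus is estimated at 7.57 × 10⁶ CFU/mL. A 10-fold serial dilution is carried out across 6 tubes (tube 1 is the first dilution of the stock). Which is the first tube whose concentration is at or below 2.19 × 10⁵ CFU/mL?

tube 2

Tube n has concentration 7.57 × 10⁶ CFU/mL / 10ⁿ.
Need 10ⁿ ≥ 7.57 × 10⁶ CFU/mL / 2.19 × 10⁵ CFU/mL = 34.6, so n ≥ 1.54.
First such tube: n = 2.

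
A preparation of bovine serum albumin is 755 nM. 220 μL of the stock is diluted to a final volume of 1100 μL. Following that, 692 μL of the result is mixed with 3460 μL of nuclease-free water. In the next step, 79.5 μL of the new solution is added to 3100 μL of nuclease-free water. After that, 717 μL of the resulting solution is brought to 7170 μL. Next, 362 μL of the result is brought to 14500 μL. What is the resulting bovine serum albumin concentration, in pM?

1.57 pM

Overall dilution factor = 5 × 6 × 39.99 × 10 × 40.06 = 4.81 × 10⁵.
755 nM / 4.81 × 10⁵ = 1.57 × 10⁻³ nM = 1.57 pM.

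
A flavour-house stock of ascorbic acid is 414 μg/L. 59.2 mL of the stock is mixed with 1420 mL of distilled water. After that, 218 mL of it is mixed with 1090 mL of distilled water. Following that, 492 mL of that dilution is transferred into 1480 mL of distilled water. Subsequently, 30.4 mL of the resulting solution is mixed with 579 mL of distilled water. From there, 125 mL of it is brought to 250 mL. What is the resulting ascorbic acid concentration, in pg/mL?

17.2 pg/mL

Overall dilution factor = 24.99 × 6 × 4.008 × 20.05 × 2 = 2.41 × 10⁴.
414 μg/L / 2.41 × 10⁴ = 0.0172 μg/L = 17.2 pg/mL.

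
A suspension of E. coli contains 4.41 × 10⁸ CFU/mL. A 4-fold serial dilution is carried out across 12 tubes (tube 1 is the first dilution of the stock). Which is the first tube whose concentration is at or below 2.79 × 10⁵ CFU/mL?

tube 6

Tube n has concentration 4.41 × 10⁸ CFU/mL / 4ⁿ.
Need 4ⁿ ≥ 4.41 × 10⁸ CFU/mL / 2.79 × 10⁵ CFU/mL = 1581, so n ≥ 5.31.
First such tube: n = 6.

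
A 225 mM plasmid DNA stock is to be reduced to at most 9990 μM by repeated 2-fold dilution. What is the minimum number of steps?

5

Need 2ⁿ ≥ 22.5, so n ≥ log(22.5)/log(2) = 4.49.
Minimum whole steps: n = 5.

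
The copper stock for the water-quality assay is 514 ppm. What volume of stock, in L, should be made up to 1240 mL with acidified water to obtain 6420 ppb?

6420 ppb = 6.42 ppm.
V₁ = C₂V₂/C₁ = 6.42 × 1240 / 514 = 15.5 mL = 0.0155 L.

0.0155 L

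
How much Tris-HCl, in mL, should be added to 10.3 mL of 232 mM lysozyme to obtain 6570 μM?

6570 μM = 6.57 mM.
V₂ = C₁V₁/C₂ = 232 × 10.3 / 6.57 = 364 mL.
Diluent to add = V₂ − V₁ = 364 − 10.3 = 353 mL.

353 mL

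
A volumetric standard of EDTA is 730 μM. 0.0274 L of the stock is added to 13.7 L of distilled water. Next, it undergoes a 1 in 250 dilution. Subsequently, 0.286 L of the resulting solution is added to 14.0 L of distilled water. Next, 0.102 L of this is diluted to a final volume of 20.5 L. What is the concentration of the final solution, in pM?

Overall dilution factor = 501 × 250 × 49.95 × 201.0 = 1.26 × 10⁹.
730 μM / 1.26 × 10⁹ = 5.81 × 10⁻⁷ μM = 0.581 pM.

0.581 pM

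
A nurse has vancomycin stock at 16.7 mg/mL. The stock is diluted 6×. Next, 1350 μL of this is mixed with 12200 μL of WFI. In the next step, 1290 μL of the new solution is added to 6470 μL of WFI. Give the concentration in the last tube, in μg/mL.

Overall dilution factor = 6 × 10.04 × 6.016 = 362.
16.7 mg/mL / 362 = 0.0461 mg/mL = 46.1 μg/mL.

46.1 μg/mL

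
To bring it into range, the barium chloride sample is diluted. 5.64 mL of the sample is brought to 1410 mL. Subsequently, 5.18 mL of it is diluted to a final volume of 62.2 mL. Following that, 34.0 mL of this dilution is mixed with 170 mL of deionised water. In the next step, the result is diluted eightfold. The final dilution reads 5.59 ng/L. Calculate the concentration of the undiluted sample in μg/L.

805 μg/L

Overall dilution factor = 250 × 12.01 × 6 × 8 = 1.44 × 10⁵.
Original = 5.59 ng/L × 1.44 × 10⁵ = 8.05 × 10⁵ ng/L = 805 μg/L.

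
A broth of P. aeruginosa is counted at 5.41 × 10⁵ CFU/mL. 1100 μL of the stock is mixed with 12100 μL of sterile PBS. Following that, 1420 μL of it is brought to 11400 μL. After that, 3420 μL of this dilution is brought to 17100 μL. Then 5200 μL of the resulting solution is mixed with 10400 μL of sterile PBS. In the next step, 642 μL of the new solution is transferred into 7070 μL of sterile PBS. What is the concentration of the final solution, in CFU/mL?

31.2 CFU/mL

Overall dilution factor = 12 × 8.028 × 5 × 3 × 12.01 = 1.74 × 10⁴.
5.41 × 10⁵ CFU/mL / 1.74 × 10⁴ = 31.2 CFU/mL.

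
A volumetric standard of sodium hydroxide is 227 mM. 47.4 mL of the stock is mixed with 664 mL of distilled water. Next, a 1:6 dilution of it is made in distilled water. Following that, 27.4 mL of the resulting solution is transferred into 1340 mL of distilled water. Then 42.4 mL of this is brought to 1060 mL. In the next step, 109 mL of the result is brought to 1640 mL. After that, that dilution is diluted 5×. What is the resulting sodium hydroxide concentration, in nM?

Overall dilution factor = 15.01 × 6 × 49.91 × 25 × 15.05 × 5 = 8.45 × 10⁶.
227 mM / 8.45 × 10⁶ = 2.69 × 10⁻⁵ mM = 26.9 nM.

26.9 nM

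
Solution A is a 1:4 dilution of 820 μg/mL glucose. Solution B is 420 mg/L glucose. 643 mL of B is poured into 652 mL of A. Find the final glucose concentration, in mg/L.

312 mg/L

C_A = 820 μg/mL / 4 = 205 μg/mL.
C_B = 420 mg/L = 420 μg/mL.
C_mix = (C_A·V_A + C_B·V_B)/(V_A + V_B) = (205×652 + 420×643) / 1295 = 312 μg/mL = 312 mg/L.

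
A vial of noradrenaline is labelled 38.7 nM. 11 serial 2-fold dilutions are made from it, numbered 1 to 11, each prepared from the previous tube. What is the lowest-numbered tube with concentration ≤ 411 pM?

Tube n has concentration 38.7 nM / 2ⁿ.
Need 2ⁿ ≥ 38.7 nM / 411 pM = 94.2, so n ≥ 6.56.
First such tube: n = 7.

tube 7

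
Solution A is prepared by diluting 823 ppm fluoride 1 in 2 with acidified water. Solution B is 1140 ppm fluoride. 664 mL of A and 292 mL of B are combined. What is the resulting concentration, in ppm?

C_A = 823 ppm / 2 = 412 ppm.
C_mix = (C_A·V_A + C_B·V_B)/(V_A + V_B) = (412×664 + 1140×292) / 956.0 = 634 ppm.

634 ppm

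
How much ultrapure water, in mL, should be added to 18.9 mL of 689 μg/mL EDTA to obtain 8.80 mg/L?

1460 mL

8.80 mg/L = 8.80 μg/mL.
V₂ = C₁V₁/C₂ = 689 × 18.9 / 8.80 = 1480 mL.
Diluent to add = V₂ − V₁ = 1480 − 18.9 = 1460 mL.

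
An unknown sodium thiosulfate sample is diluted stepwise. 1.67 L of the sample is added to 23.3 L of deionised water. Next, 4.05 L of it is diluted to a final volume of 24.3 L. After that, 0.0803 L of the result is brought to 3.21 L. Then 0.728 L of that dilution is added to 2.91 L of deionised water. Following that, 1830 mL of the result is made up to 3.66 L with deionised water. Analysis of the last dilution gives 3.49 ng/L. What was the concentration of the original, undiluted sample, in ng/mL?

125 ng/mL

Overall dilution factor = 14.95 × 6 × 39.98 × 4.997 × 2 = 3.58 × 10⁴.
Original = 3.49 ng/L × 3.58 × 10⁴ = 1.25 × 10⁵ ng/L = 125 ng/mL.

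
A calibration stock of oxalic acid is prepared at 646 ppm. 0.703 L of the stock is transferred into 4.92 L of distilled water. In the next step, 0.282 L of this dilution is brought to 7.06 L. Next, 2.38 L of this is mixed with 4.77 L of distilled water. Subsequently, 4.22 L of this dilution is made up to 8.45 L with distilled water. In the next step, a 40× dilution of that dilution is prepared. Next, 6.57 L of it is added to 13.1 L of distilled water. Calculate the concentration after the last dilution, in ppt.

Overall dilution factor = 7.999 × 25.04 × 3.004 × 2.002 × 40 × 2.994 = 1.44 × 10⁵.
646 ppm / 1.44 × 10⁵ = 4.48 × 10⁻³ ppm = 4480 ppt.

4480 ppt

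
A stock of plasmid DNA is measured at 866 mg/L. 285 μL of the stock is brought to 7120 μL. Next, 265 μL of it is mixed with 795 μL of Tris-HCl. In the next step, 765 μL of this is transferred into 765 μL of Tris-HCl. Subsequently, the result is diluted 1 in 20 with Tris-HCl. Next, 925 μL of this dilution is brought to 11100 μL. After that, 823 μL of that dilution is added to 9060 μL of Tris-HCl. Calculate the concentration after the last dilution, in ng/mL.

Overall dilution factor = 24.98 × 4 × 2 × 20 × 12 × 12.01 = 5.76 × 10⁵.
866 mg/L / 5.76 × 10⁵ = 1.50 × 10⁻³ mg/L = 1.50 ng/mL.

1.50 ng/mL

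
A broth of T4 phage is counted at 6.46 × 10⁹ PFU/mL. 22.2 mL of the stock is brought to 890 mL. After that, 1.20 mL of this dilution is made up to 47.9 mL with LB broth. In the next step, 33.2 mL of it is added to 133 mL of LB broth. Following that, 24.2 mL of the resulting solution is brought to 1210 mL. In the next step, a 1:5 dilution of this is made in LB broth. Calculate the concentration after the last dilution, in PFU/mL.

Overall dilution factor = 40.09 × 39.92 × 5.006 × 50 × 5 = 2.00 × 10⁶.
6.46 × 10⁹ PFU/mL / 2.00 × 10⁶ = 3230 PFU/mL.

3230 PFU/mL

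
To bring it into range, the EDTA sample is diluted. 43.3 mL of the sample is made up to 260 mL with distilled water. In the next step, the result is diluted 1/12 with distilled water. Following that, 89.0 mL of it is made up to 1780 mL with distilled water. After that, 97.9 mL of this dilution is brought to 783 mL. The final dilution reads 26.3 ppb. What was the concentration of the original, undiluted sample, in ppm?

Overall dilution factor = 6.005 × 12 × 20 × 7.998 = 1.15 × 10⁴.
Original = 26.3 ppb × 1.15 × 10⁴ = 3.03 × 10⁵ ppb = 303 ppm.

303 ppm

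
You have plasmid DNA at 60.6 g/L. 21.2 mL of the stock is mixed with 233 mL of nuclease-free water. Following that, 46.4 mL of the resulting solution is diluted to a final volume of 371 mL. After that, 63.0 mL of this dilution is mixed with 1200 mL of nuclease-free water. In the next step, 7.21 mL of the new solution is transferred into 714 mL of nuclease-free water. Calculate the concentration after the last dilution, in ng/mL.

Overall dilution factor = 11.99 × 7.996 × 20.05 × 100.0 = 1.92 × 10⁵.
60.6 g/L / 1.92 × 10⁵ = 3.15 × 10⁻⁴ g/L = 315 ng/mL.

315 ng/mL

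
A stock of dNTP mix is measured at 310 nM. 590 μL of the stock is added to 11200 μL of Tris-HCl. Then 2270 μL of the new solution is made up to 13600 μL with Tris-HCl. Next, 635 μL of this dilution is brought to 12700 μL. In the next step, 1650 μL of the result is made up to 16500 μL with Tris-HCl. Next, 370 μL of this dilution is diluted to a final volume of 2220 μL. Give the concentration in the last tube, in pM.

Overall dilution factor = 19.98 × 5.991 × 20 × 10 × 6 = 1.44 × 10⁵.
310 nM / 1.44 × 10⁵ = 2.16 × 10⁻³ nM = 2.16 pM.

2.16 pM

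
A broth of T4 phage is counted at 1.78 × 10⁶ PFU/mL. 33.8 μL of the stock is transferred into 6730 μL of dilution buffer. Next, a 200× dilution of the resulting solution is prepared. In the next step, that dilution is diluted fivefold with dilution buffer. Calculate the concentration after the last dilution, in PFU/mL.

8.89 PFU/mL

Overall dilution factor = 200.1 × 200 × 5 = 2.00 × 10⁵.
1.78 × 10⁶ PFU/mL / 2.00 × 10⁵ = 8.89 PFU/mL.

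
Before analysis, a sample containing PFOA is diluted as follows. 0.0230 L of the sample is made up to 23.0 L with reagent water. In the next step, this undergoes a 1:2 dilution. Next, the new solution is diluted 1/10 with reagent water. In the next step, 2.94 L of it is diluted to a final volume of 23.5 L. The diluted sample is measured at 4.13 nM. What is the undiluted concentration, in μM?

660 μM

Overall dilution factor = 1000 × 2 × 10 × 7.993 = 1.60 × 10⁵.
Original = 4.13 nM × 1.60 × 10⁵ = 6.60 × 10⁵ nM = 660 μM.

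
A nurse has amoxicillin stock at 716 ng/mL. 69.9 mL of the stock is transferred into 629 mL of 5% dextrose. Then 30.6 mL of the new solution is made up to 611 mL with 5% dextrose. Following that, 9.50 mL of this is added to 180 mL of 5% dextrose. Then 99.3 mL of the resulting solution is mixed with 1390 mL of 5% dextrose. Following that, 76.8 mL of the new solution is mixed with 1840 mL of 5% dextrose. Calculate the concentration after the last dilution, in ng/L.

0.480 ng/L

Overall dilution factor = 9.999 × 19.97 × 19.95 × 15.00 × 24.96 = 1.49 × 10⁶.
716 ng/mL / 1.49 × 10⁶ = 4.80 × 10⁻⁴ ng/mL = 0.480 ng/L.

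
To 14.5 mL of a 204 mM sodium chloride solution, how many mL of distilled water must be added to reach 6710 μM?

426 mL

6710 μM = 6.71 mM.
V₂ = C₁V₁/C₂ = 204 × 14.5 / 6.71 = 441 mL.
Diluent to add = V₂ − V₁ = 441 − 14.5 = 426 mL.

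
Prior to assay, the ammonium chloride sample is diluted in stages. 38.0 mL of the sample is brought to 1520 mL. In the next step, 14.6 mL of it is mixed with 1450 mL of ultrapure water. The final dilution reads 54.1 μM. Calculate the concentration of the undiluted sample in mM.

217 mM

Overall dilution factor = 40 × 100.3 = 4013.
Original = 54.1 μM × 4013 = 2.17 × 10⁵ μM = 217 mM.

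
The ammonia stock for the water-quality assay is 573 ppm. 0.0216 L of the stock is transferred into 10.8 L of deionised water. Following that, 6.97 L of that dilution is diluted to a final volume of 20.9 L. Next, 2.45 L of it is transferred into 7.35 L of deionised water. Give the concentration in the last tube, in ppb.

Overall dilution factor = 501 × 2.999 × 4 = 6009.
573 ppm / 6009 = 0.0954 ppm = 95.4 ppb.

95.4 ppb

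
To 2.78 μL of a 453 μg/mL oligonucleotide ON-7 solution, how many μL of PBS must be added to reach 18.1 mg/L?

18.1 mg/L = 18.1 μg/mL.
V₂ = C₁V₁/C₂ = 453 × 2.78 / 18.1 = 69.6 μL.
Diluent to add = V₂ − V₁ = 69.6 − 2.78 = 66.8 μL.

66.8 μL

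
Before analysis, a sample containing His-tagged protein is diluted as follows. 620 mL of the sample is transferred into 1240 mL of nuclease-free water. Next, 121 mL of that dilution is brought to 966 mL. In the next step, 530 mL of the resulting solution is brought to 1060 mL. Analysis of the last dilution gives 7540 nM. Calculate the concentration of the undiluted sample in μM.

Overall dilution factor = 3 × 7.983 × 2 = 47.9.
Original = 7540 nM × 47.9 = 3.61 × 10⁵ nM = 361 μM.

361 μM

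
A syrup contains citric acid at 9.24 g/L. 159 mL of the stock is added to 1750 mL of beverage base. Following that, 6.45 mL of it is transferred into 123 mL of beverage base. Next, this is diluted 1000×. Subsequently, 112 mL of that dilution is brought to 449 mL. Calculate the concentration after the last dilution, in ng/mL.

Overall dilution factor = 12.01 × 20.07 × 1000 × 4.009 = 9.66 × 10⁵.
9.24 g/L / 9.66 × 10⁵ = 9.57 × 10⁻⁶ g/L = 9.57 ng/mL.

9.57 ng/mL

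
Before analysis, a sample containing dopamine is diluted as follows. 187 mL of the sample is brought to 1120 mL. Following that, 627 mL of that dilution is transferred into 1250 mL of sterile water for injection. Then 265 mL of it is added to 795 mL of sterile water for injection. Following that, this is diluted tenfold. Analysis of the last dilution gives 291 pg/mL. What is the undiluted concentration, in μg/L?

Overall dilution factor = 5.989 × 2.994 × 4 × 10 = 717.
Original = 291 pg/mL × 717 = 2.09 × 10⁵ pg/mL = 209 μg/L.

209 μg/L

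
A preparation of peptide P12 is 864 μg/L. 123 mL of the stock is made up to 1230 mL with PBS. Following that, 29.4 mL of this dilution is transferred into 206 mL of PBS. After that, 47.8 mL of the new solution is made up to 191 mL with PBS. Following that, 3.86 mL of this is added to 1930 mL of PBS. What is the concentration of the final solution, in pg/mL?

Overall dilution factor = 10 × 8.007 × 3.996 × 501 = 1.60 × 10⁵.
864 μg/L / 1.60 × 10⁵ = 5.39 × 10⁻³ μg/L = 5.39 pg/mL.

5.39 pg/mL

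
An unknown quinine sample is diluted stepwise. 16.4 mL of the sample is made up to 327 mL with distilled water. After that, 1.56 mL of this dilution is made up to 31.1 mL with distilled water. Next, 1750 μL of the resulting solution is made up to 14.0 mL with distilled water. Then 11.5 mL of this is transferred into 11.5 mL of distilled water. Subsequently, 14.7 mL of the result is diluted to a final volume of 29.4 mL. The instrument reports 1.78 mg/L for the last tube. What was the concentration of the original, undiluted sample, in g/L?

22.6 g/L

Overall dilution factor = 19.94 × 19.94 × 8 × 2 × 2 = 1.27 × 10⁴.
Original = 1.78 mg/L × 1.27 × 10⁴ = 2.26 × 10⁴ mg/L = 22.6 g/L.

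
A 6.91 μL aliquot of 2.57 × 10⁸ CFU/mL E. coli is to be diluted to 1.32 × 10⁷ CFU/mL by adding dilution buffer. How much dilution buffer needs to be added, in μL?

V₂ = C₁V₁/C₂ = 2.57 × 10⁸ × 6.91 / 1.32 × 10⁷ = 135 μL.
Diluent to add = V₂ − V₁ = 135 − 6.91 = 128 μL.

128 μL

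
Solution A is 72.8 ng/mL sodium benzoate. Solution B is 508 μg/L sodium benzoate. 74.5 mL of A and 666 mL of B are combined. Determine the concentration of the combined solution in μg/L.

C_B = 508 μg/L = 508 ng/mL.
C_mix = (C_A·V_A + C_B·V_B)/(V_A + V_B) = (72.8×74.5 + 508×666) / 740.5 = 464 ng/mL = 464 μg/L.

464 μg/L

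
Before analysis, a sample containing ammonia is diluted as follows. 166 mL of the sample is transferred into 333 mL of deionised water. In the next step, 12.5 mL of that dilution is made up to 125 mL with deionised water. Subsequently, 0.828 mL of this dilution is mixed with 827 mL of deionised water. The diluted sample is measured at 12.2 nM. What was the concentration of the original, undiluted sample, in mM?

0.367 mM

Overall dilution factor = 3.006 × 10 × 999.8 = 3.01 × 10⁴.
Original = 12.2 nM × 3.01 × 10⁴ = 3.67 × 10⁵ nM = 0.367 mM.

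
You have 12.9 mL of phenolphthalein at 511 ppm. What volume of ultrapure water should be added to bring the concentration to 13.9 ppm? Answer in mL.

461 mL

V₂ = C₁V₁/C₂ = 511 × 12.9 / 13.9 = 474 mL.
Diluent to add = V₂ − V₁ = 474 − 12.9 = 461 mL.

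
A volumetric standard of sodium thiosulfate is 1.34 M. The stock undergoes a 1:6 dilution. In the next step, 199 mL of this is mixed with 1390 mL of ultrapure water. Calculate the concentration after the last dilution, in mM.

Overall dilution factor = 6 × 7.985 = 47.9.
1.34 M / 47.9 = 0.0280 M = 28.0 mM.

28.0 mM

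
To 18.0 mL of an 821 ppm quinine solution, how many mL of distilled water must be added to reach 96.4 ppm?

135 mL

V₂ = C₁V₁/C₂ = 821 × 18.0 / 96.4 = 153 mL.
Diluent to add = V₂ − V₁ = 153 − 18.0 = 135 mL.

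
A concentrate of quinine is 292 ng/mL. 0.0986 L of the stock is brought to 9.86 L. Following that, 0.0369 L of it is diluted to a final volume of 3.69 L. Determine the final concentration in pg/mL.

Overall dilution factor = 100 × 100 = 1.00 × 10⁴.
292 ng/mL / 1.00 × 10⁴ = 0.0292 ng/mL = 29.2 pg/mL.

29.2 pg/mL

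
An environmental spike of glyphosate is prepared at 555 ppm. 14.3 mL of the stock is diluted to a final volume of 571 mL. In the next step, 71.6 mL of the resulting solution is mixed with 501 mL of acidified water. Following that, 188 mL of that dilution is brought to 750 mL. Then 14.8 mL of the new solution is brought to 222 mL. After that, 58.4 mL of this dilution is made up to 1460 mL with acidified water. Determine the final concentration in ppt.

1160 ppt

Overall dilution factor = 39.93 × 7.997 × 3.989 × 15 × 25 = 4.78 × 10⁵.
555 ppm / 4.78 × 10⁵ = 1.16 × 10⁻³ ppm = 1160 ppt.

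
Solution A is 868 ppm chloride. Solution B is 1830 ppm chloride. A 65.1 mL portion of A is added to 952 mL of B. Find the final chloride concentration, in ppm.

1770 ppm

C_mix = (C_A·V_A + C_B·V_B)/(V_A + V_B) = (868×65.1 + 1830×952) / 1017 = 1768 ppm.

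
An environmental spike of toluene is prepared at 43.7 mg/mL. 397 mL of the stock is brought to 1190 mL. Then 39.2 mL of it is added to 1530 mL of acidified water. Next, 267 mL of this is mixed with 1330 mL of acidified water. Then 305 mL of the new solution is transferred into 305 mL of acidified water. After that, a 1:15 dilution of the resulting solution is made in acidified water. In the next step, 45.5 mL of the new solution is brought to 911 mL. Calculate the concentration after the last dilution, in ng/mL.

Overall dilution factor = 2.997 × 40.03 × 5.981 × 2 × 15 × 20.02 = 4.31 × 10⁵.
43.7 mg/mL / 4.31 × 10⁵ = 1.01 × 10⁻⁴ mg/mL = 101 ng/mL.

101 ng/mL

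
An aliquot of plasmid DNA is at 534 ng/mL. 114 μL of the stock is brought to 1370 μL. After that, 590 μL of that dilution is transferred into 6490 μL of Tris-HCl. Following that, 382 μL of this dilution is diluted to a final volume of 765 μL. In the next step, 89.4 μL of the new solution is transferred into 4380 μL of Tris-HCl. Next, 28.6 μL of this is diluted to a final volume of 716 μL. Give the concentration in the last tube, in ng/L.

1.48 ng/L

Overall dilution factor = 12.02 × 12 × 2.003 × 49.99 × 25.03 = 3.61 × 10⁵.
534 ng/mL / 3.61 × 10⁵ = 1.48 × 10⁻³ ng/mL = 1.48 ng/L.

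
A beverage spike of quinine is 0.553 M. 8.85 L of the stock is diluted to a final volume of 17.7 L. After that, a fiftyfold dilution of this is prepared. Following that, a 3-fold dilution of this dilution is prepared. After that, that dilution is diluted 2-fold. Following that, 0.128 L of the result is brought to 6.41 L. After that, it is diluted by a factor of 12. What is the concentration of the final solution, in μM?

1.53 μM

Overall dilution factor = 2 × 50 × 3 × 2 × 50.08 × 12 = 3.61 × 10⁵.
0.553 M / 3.61 × 10⁵ = 1.53 × 10⁻⁶ M = 1.53 μM.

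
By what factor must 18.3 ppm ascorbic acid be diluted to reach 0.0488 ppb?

Factor = C₀/C_target = 18.3 ppm / 0.0488 ppb = 3.75 × 10⁵.

3.75 × 10⁵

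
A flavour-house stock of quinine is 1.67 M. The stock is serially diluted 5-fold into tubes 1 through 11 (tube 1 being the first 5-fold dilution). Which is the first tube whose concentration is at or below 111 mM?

tube 2

Tube n has concentration 1.67 M / 5ⁿ.
Need 5ⁿ ≥ 1.67 M / 111 mM = 15.0, so n ≥ 1.68.
First such tube: n = 2.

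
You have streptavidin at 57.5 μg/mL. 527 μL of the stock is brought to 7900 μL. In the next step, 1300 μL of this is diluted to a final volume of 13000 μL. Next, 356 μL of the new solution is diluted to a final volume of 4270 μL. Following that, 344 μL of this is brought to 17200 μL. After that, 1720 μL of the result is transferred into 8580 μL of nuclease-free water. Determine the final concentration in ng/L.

Overall dilution factor = 14.99 × 10 × 11.99 × 50 × 5.988 = 5.38 × 10⁵.
57.5 μg/mL / 5.38 × 10⁵ = 1.07 × 10⁻⁴ μg/mL = 107 ng/L.

107 ng/L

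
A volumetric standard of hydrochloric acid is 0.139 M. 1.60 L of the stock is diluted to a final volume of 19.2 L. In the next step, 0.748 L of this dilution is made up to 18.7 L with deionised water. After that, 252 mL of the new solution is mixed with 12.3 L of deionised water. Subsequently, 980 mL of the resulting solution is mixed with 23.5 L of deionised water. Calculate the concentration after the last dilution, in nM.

Overall dilution factor = 12 × 25 × 49.81 × 24.98 = 3.73 × 10⁵.
0.139 M / 3.73 × 10⁵ = 3.72 × 10⁻⁷ M = 372 nM.

372 nM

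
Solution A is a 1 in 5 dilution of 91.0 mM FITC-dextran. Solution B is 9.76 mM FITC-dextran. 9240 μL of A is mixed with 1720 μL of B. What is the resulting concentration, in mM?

C_A = 91.0 mM / 5 = 18.2 mM.
C_mix = (C_A·V_A + C_B·V_B)/(V_A + V_B) = (18.2×9240 + 9.76×1720) / 10960 = 16.9 mM.

16.9 mM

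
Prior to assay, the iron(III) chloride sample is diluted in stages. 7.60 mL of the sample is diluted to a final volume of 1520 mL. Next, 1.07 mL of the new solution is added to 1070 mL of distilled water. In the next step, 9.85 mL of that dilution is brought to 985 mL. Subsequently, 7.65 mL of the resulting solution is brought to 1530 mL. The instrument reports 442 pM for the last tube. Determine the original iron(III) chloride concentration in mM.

Overall dilution factor = 200 × 1001 × 100 × 200 = 4.00 × 10⁹.
Original = 442 pM × 4.00 × 10⁹ = 1.77 × 10¹² pM = 1770 mM.

1770 mM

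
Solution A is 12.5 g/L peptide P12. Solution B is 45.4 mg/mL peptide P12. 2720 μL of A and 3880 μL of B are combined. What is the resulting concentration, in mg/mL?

31.8 mg/mL

C_B = 45.4 mg/mL = 45.4 g/L.
C_mix = (C_A·V_A + C_B·V_B)/(V_A + V_B) = (12.5×2720 + 45.4×3880) / 6600 = 31.8 g/L = 31.8 mg/mL.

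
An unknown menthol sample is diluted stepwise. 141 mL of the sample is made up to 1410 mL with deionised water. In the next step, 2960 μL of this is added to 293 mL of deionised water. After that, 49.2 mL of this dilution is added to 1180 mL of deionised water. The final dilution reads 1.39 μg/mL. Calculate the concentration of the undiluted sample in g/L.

34.7 g/L

Overall dilution factor = 10 × 99.99 × 24.98 = 2.50 × 10⁴.
Original = 1.39 μg/mL × 2.50 × 10⁴ = 3.47 × 10⁴ μg/mL = 34.7 g/L.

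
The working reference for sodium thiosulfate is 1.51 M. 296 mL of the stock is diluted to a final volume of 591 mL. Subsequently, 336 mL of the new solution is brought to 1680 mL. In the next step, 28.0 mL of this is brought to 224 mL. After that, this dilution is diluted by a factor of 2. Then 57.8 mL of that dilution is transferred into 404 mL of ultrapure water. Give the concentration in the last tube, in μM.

Overall dilution factor = 1.997 × 5 × 8 × 2 × 7.990 = 1276.
1.51 M / 1276 = 1.18 × 10⁻³ M = 1180 μM.

1180 μM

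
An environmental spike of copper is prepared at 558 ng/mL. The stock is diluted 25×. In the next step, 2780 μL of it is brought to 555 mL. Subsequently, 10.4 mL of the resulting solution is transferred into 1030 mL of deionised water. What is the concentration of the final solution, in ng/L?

Overall dilution factor = 25 × 199.6 × 100.0 = 4.99 × 10⁵.
558 ng/mL / 4.99 × 10⁵ = 1.12 × 10⁻³ ng/mL = 1.12 ng/L.

1.12 ng/L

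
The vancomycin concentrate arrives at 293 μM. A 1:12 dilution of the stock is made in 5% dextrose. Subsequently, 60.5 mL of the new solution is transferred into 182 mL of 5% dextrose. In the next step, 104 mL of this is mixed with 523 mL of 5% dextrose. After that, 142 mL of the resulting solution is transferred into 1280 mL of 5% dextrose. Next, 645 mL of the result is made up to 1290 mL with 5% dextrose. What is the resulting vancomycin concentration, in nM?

Overall dilution factor = 12 × 4.008 × 6.029 × 10.01 × 2 = 5808.
293 μM / 5808 = 0.0504 μM = 50.4 nM.

50.4 nM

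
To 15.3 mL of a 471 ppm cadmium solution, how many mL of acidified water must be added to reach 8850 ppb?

8850 ppb = 8.85 ppm.
V₂ = C₁V₁/C₂ = 471 × 15.3 / 8.85 = 814 mL.
Diluent to add = V₂ − V₁ = 814 − 15.3 = 799 mL.

799 mL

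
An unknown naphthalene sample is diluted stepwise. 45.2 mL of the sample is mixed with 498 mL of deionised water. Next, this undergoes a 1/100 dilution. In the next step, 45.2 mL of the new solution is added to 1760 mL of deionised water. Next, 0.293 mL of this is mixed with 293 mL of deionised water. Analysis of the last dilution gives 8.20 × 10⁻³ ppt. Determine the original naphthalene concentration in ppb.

Overall dilution factor = 12.02 × 100 × 39.94 × 1001 = 4.80 × 10⁷.
Original = 8.20 × 10⁻³ ppt × 4.80 × 10⁷ = 3.94 × 10⁵ ppt = 394 ppb.

394 ppb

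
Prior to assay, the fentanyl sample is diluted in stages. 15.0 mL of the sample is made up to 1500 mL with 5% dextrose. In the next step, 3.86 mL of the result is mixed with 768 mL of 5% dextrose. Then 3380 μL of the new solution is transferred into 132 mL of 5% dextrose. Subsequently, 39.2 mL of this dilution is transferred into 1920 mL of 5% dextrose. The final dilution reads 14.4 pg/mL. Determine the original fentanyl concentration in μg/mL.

576 μg/mL

Overall dilution factor = 100 × 200.0 × 40.05 × 49.98 = 4.00 × 10⁷.
Original = 14.4 pg/mL × 4.00 × 10⁷ = 5.76 × 10⁸ pg/mL = 576 μg/mL.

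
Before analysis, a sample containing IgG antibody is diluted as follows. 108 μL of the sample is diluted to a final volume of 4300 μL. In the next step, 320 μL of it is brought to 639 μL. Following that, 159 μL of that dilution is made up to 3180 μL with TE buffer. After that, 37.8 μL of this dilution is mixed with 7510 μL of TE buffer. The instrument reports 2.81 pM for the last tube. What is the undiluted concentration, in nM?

Overall dilution factor = 39.81 × 1.997 × 20 × 199.7 = 3.18 × 10⁵.
Original = 2.81 pM × 3.18 × 10⁵ = 8.92 × 10⁵ pM = 892 nM.

892 nM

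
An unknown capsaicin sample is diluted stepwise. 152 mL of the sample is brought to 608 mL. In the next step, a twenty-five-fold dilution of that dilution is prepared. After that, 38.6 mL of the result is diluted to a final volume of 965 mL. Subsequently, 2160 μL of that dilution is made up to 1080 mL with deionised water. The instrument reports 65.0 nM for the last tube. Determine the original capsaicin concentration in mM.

Overall dilution factor = 4 × 25 × 25 × 500 = 1.25 × 10⁶.
Original = 65.0 nM × 1.25 × 10⁶ = 8.12 × 10⁷ nM = 81.2 mM.

81.2 mM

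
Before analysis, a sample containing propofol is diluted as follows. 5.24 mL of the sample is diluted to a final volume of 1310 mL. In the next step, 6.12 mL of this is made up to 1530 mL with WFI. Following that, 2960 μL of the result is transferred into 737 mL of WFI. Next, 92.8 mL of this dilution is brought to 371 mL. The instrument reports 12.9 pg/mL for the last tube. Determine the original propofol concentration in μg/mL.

806 μg/mL

Overall dilution factor = 250 × 250 × 250.0 × 3.998 = 6.25 × 10⁷.
Original = 12.9 pg/mL × 6.25 × 10⁷ = 8.06 × 10⁸ pg/mL = 806 μg/mL.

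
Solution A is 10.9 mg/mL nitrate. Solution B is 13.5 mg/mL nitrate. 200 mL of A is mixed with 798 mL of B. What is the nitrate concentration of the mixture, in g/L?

C_mix = (C_A·V_A + C_B·V_B)/(V_A + V_B) = (10.9×200 + 13.5×798) / 998.0 = 13.0 mg/mL = 13.0 g/L.

13.0 g/L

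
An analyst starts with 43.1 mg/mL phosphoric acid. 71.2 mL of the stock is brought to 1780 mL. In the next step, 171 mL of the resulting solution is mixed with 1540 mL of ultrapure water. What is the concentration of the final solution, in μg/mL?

Overall dilution factor = 25 × 10.01 = 250.
43.1 mg/mL / 250 = 0.172 mg/mL = 172 μg/mL.

172 μg/mL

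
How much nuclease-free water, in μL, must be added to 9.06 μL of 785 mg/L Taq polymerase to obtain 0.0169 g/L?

0.0169 g/L = 16.9 mg/L.
V₂ = C₁V₁/C₂ = 785 × 9.06 / 16.9 = 421 μL.
Diluent to add = V₂ − V₁ = 421 − 9.06 = 412 μL.

412 μL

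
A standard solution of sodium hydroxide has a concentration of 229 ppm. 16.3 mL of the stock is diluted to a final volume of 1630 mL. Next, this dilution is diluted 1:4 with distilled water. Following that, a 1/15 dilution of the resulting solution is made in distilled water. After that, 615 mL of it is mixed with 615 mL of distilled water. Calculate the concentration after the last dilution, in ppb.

19.1 ppb

Overall dilution factor = 100 × 4 × 15 × 2 = 1.20 × 10⁴.
229 ppm / 1.20 × 10⁴ = 0.0191 ppm = 19.1 ppb.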